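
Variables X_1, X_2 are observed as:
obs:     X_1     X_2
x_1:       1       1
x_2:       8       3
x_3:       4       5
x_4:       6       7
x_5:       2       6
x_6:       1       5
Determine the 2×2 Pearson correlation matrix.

Step 1 — column means:
  mean(X_1) = (1 + 8 + 4 + 6 + 2 + 1) / 6 = 22/6 = 3.6667
  mean(X_2) = (1 + 3 + 5 + 7 + 6 + 5) / 6 = 27/6 = 4.5

Step 2 — sample variances and covariances s[i,j] = (1/(n-1)) · Σ_k (x_{k,i} - mean_i) · (x_{k,j} - mean_j), with n-1 = 5:
  s[X_1,X_1] = ((-2.6667)·(-2.6667) + (4.3333)·(4.3333) + (0.3333)·(0.3333) + (2.3333)·(2.3333) + (-1.6667)·(-1.6667) + (-2.6667)·(-2.6667)) / 5 = 41.3333/5 = 8.2667
  s[X_1,X_2] = ((-2.6667)·(-3.5) + (4.3333)·(-1.5) + (0.3333)·(0.5) + (2.3333)·(2.5) + (-1.6667)·(1.5) + (-2.6667)·(0.5)) / 5 = 5/5 = 1
  s[X_2,X_2] = ((-3.5)·(-3.5) + (-1.5)·(-1.5) + (0.5)·(0.5) + (2.5)·(2.5) + (1.5)·(1.5) + (0.5)·(0.5)) / 5 = 23.5/5 = 4.7
  Sample standard deviations s_i = √(s[i,i]):
  s(X_1) = √(8.2667) = 2.8752
  s(X_2) = √(4.7) = 2.1679

Step 3 — r_{ij} = s_{ij} / (s_i · s_j):
  r[X_1,X_1] = 1 (diagonal).
  r[X_1,X_2] = 1 / (2.8752 · 2.1679) = 1 / 6.2332 = 0.1604
  r[X_2,X_2] = 1 (diagonal).

R is symmetric with unit diagonal. Assembling:

R = [[1, 0.1604],
 [0.1604, 1]]


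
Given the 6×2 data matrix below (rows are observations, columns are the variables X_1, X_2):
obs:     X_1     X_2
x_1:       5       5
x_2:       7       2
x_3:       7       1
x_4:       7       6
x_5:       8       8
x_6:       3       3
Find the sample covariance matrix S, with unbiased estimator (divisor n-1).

Step 1 — column means:
  mean(X_1) = (5 + 7 + 7 + 7 + 8 + 3) / 6 = 37/6 = 6.1667
  mean(X_2) = (5 + 2 + 1 + 6 + 8 + 3) / 6 = 25/6 = 4.1667

Step 2 — sample covariance S[i,j] = (1/(n-1)) · Σ_k (x_{k,i} - mean_i) · (x_{k,j} - mean_j), with n-1 = 5.
  S[X_1,X_1] = ((-1.1667)·(-1.1667) + (0.8333)·(0.8333) + (0.8333)·(0.8333) + (0.8333)·(0.8333) + (1.8333)·(1.8333) + (-3.1667)·(-3.1667)) / 5 = 16.8333/5 = 3.3667
  S[X_1,X_2] = ((-1.1667)·(0.8333) + (0.8333)·(-2.1667) + (0.8333)·(-3.1667) + (0.8333)·(1.8333) + (1.8333)·(3.8333) + (-3.1667)·(-1.1667)) / 5 = 6.8333/5 = 1.3667
  S[X_2,X_2] = ((0.8333)·(0.8333) + (-2.1667)·(-2.1667) + (-3.1667)·(-3.1667) + (1.8333)·(1.8333) + (3.8333)·(3.8333) + (-1.1667)·(-1.1667)) / 5 = 34.8333/5 = 6.9667

S is symmetric (S[j,i] = S[i,j]). Assembling:

S = [[3.3667, 1.3667],
 [1.3667, 6.9667]]


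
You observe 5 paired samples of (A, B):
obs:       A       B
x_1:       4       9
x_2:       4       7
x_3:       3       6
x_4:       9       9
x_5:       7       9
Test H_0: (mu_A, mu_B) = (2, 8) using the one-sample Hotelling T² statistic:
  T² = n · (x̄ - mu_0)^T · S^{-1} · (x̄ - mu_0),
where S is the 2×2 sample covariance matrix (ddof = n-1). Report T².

Step 1 — sample mean vector:
  mean(A) = (4 + 4 + 3 + 9 + 7) / 5 = 27/5 = 5.4
  mean(B) = (9 + 7 + 6 + 9 + 9) / 5 = 40/5 = 8
  x̄ = (5.4, 8),  deviation x̄ - mu_0 = (5.4, 8) - (2, 8) = (3.4, 0).

Step 2 — sample covariance matrix, S[i,j] = (1/(n-1)) · Σ_k (x_{k,i} - mean_i) · (x_{k,j} - mean_j), divisor n-1 = 4:
  S[A,A] = ((-1.4)·(-1.4) + (-1.4)·(-1.4) + (-2.4)·(-2.4) + (3.6)·(3.6) + (1.6)·(1.6)) / 4 = 25.2/4 = 6.3
  S[A,B] = ((-1.4)·(1) + (-1.4)·(-1) + (-2.4)·(-2) + (3.6)·(1) + (1.6)·(1)) / 4 = 10/4 = 2.5
  S[B,B] = ((1)·(1) + (-1)·(-1) + (-2)·(-2) + (1)·(1) + (1)·(1)) / 4 = 8/4 = 2
  S = [[6.3, 2.5],
 [2.5, 2]].

Step 3 — invert S. det(S) = 6.3·2 - (2.5)² = 6.35.
  S^{-1} = (1/det) · [[d, -b], [-b, a]] = [[0.315, -0.3937],
 [-0.3937, 0.9921]].

Step 4 — quadratic form (x̄ - mu_0)^T · S^{-1} · (x̄ - mu_0):
  S^{-1} · (x̄ - mu_0) = (1.0709, -1.3386),
  (x̄ - mu_0)^T · [...] = (3.4)·(1.0709) + (0)·(-1.3386) = 3.6409.

Step 5 — scale by n: T² = 5 · 3.6409 = 18.2047.

T² ≈ 18.2047


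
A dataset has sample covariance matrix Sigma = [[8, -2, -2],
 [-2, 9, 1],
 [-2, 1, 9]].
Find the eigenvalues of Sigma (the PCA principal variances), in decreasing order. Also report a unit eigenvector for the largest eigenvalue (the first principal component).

Step 1 — characteristic polynomial p(λ) = det(λI - Sigma) = λ³ - tr·λ² + c_1·λ - det, where tr = trace, c_1 = sum of the principal 2×2 minors, det = det(Sigma):
  tr = 8 + 9 + 9 = 26,
  c_1 = (8·9 - (-2)²) + (8·9 - (-2)²) + (9·9 - (1)²) = 68 + 68 + 80 = 216,
  det = 8·(9·9 - (1)²) - (-2)·((-2)·9 - (1)·(-2)) + (-2)·((-2)·(1) - 9·(-2)) = 8·(80) - (-2)·(-16) + (-2)·(16) = 576.
  So p(λ) = λ³ - 26λ² + 216λ - 576.
Step 2 — look for an integer root (rational root theorem: any rational root is an integer divisor of 576). Testing λ = 6:
  p(6) = 216 - 936 + 1296 - 576 = 0  ✓
  Dividing out (λ - 6): p(λ) = (λ - 6)(λ² - 20λ + 96).
Step 3 — remaining eigenvalues from the quadratic λ² - 20λ + 96 = 0:
  Δ = 20² - 4·96 = 400 - 384 = 16,  λ = (20 ± √16)/2 = (20 ± 4)/2 = 12 or 8.
  Sorted: λ_1 = 12,  λ_2 = 8,  λ_3 = 6  (check: sum = 26 = tr ✓).

Step 4 — unit eigenvector for λ_1 = 12: v spans the null space of (Sigma - λ_1 I), whose rows are
  r_1 = (-4, -2, -2),  r_2 = (-2, -3, 1),  r_3 = (-2, 1, -3).
  v is orthogonal to every row, so take v ∝ r_1 × r_2 = ((-2)·(1) - (-2)·(-3), (-2)·(-2) - (-4)·(1), (-4)·(-3) - (-2)·(-2)) = (-8, 8, 8).
  Rescale (divide by 8; multiply by -1 so the first nonzero entry is positive): u = (1, -1, -1).
  ||u|| = √((1)² + (-1)² + (-1)²) = √(3) ≈ 1.7321,  v_1 = u/||u|| ≈ (0.5774, -0.5774, -0.5774) (||v_1|| = 1).

λ_1 = 12,  λ_2 = 8,  λ_3 = 6;  v_1 ≈ (0.5774, -0.5774, -0.5774)


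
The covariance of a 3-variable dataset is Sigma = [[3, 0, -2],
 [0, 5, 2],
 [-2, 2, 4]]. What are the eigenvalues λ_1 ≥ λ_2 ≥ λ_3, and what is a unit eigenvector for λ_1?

Step 1 — characteristic polynomial p(λ) = det(λI - Sigma) = λ³ - tr·λ² + c_1·λ - det, where tr = trace, c_1 = sum of the principal 2×2 minors, det = det(Sigma):
  tr = 3 + 5 + 4 = 12,
  c_1 = (3·5 - (0)²) + (3·4 - (-2)²) + (5·4 - (2)²) = 15 + 8 + 16 = 39,
  det = 3·(5·4 - (2)²) - (0)·((0)·4 - (2)·(-2)) + (-2)·((0)·(2) - 5·(-2)) = 3·(16) - (0)·(4) + (-2)·(10) = 28.
  So p(λ) = λ³ - 12λ² + 39λ - 28.
Step 2 — look for an integer root (rational root theorem: any rational root is an integer divisor of 28). Testing λ = 1:
  p(1) = 1 - 12 + 39 - 28 = 0  ✓
  Dividing out (λ - 1): p(λ) = (λ - 1)(λ² - 11λ + 28).
Step 3 — remaining eigenvalues from the quadratic λ² - 11λ + 28 = 0:
  Δ = 11² - 4·28 = 121 - 112 = 9,  λ = (11 ± √9)/2 = (11 ± 3)/2 = 7 or 4.
  Sorted: λ_1 = 7,  λ_2 = 4,  λ_3 = 1  (check: sum = 12 = tr ✓).

Step 4 — unit eigenvector for λ_1 = 7: v spans the null space of (Sigma - λ_1 I), whose rows are
  r_1 = (-4, 0, -2),  r_2 = (0, -2, 2),  r_3 = (-2, 2, -3).
  v is orthogonal to every row, so take v ∝ r_1 × r_2 = ((0)·(2) - (-2)·(-2), (-2)·(0) - (-4)·(2), (-4)·(-2) - (0)·(0)) = (-4, 8, 8).
  Rescale (divide by 4; multiply by -1 so the first nonzero entry is positive): u = (1, -2, -2).
  ||u|| = √((1)² + (-2)² + (-2)²) = √(9) = 3,  v_1 = u/||u|| ≈ (0.3333, -0.6667, -0.6667) (||v_1|| = 1).

λ_1 = 7,  λ_2 = 4,  λ_3 = 1;  v_1 ≈ (0.3333, -0.6667, -0.6667)


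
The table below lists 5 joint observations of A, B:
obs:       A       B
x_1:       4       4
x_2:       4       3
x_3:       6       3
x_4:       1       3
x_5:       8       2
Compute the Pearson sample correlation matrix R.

Step 1 — column means:
  mean(A) = (4 + 4 + 6 + 1 + 8) / 5 = 23/5 = 4.6
  mean(B) = (4 + 3 + 3 + 3 + 2) / 5 = 15/5 = 3

Step 2 — sample variances and covariances s[i,j] = (1/(n-1)) · Σ_k (x_{k,i} - mean_i) · (x_{k,j} - mean_j), with n-1 = 4:
  s[A,A] = ((-0.6)·(-0.6) + (-0.6)·(-0.6) + (1.4)·(1.4) + (-3.6)·(-3.6) + (3.4)·(3.4)) / 4 = 27.2/4 = 6.8
  s[A,B] = ((-0.6)·(1) + (-0.6)·(0) + (1.4)·(0) + (-3.6)·(0) + (3.4)·(-1)) / 4 = -4/4 = -1
  s[B,B] = ((1)·(1) + (0)·(0) + (0)·(0) + (0)·(0) + (-1)·(-1)) / 4 = 2/4 = 0.5
  Sample standard deviations s_i = √(s[i,i]):
  s(A) = √(6.8) = 2.6077
  s(B) = √(0.5) = 0.7071

Step 3 — r_{ij} = s_{ij} / (s_i · s_j):
  r[A,A] = 1 (diagonal).
  r[A,B] = -1 / (2.6077 · 0.7071) = -1 / 1.8439 = -0.5423
  r[B,B] = 1 (diagonal).

R is symmetric with unit diagonal. Assembling:

R = [[1, -0.5423],
 [-0.5423, 1]]


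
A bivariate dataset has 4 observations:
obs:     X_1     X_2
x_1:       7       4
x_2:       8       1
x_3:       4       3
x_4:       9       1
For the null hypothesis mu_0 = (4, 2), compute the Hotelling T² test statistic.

Step 1 — sample mean vector:
  mean(X_1) = (7 + 8 + 4 + 9) / 4 = 28/4 = 7
  mean(X_2) = (4 + 1 + 3 + 1) / 4 = 9/4 = 2.25
  x̄ = (7, 2.25),  deviation x̄ - mu_0 = (7, 2.25) - (4, 2) = (3, 0.25).

Step 2 — sample covariance matrix, S[i,j] = (1/(n-1)) · Σ_k (x_{k,i} - mean_i) · (x_{k,j} - mean_j), divisor n-1 = 3:
  S[X_1,X_1] = ((0)·(0) + (1)·(1) + (-3)·(-3) + (2)·(2)) / 3 = 14/3 = 4.6667
  S[X_1,X_2] = ((0)·(1.75) + (1)·(-1.25) + (-3)·(0.75) + (2)·(-1.25)) / 3 = -6/3 = -2
  S[X_2,X_2] = ((1.75)·(1.75) + (-1.25)·(-1.25) + (0.75)·(0.75) + (-1.25)·(-1.25)) / 3 = 6.75/3 = 2.25
  S = [[4.6667, -2],
 [-2, 2.25]].

Step 3 — invert S. det(S) = 4.6667·2.25 - (-2)² = 6.5.
  S^{-1} = (1/det) · [[d, -b], [-b, a]] = [[0.3462, 0.3077],
 [0.3077, 0.7179]].

Step 4 — quadratic form (x̄ - mu_0)^T · S^{-1} · (x̄ - mu_0):
  S^{-1} · (x̄ - mu_0) = (1.1154, 1.1026),
  (x̄ - mu_0)^T · [...] = (3)·(1.1154) + (0.25)·(1.1026) = 3.6218.

Step 5 — scale by n: T² = 4 · 3.6218 = 14.4872.

T² ≈ 14.4872


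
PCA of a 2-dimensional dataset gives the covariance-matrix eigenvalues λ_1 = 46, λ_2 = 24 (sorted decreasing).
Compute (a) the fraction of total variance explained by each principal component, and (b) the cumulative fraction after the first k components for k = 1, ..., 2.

Step 1 — total variance = trace(Sigma) = Σ λ_i = 46 + 24 = 70.

Step 2 — fraction explained by component i = λ_i / Σ λ:
  PC1: 46/70 = 0.6571
  PC2: 24/70 = 0.3429

Step 3 — cumulative fraction after k components = (λ_1 + ... + λ_k) / Σ λ:
  k = 1: 46/70 = 0.6571
  k = 2: (46 + 24)/70 = 70/70 = 1

Summary (fraction, with percent):

explained: PC1 0.6571 (65.71%), PC2 0.3429 (34.29%);  cumulative: 0.6571, 1


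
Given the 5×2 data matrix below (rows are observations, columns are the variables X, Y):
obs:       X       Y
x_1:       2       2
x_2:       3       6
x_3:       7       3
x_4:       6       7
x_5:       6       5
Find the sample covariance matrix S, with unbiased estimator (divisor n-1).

Step 1 — column means:
  mean(X) = (2 + 3 + 7 + 6 + 6) / 5 = 24/5 = 4.8
  mean(Y) = (2 + 6 + 3 + 7 + 5) / 5 = 23/5 = 4.6

Step 2 — sample covariance S[i,j] = (1/(n-1)) · Σ_k (x_{k,i} - mean_i) · (x_{k,j} - mean_j), with n-1 = 4.
  S[X,X] = ((-2.8)·(-2.8) + (-1.8)·(-1.8) + (2.2)·(2.2) + (1.2)·(1.2) + (1.2)·(1.2)) / 4 = 18.8/4 = 4.7
  S[X,Y] = ((-2.8)·(-2.6) + (-1.8)·(1.4) + (2.2)·(-1.6) + (1.2)·(2.4) + (1.2)·(0.4)) / 4 = 4.6/4 = 1.15
  S[Y,Y] = ((-2.6)·(-2.6) + (1.4)·(1.4) + (-1.6)·(-1.6) + (2.4)·(2.4) + (0.4)·(0.4)) / 4 = 17.2/4 = 4.3

S is symmetric (S[j,i] = S[i,j]). Assembling:

S = [[4.7, 1.15],
 [1.15, 4.3]]


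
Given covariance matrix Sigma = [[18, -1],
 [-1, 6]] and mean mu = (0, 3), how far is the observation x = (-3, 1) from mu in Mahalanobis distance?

Step 1 — centre the observation: (x - mu) = (-3, -2).

Step 2 — invert Sigma. det(Sigma) = 18·6 - (-1)² = 107.
  Sigma^{-1} = (1/det) · [[d, -b], [-b, a]] = [[0.0561, 0.0093],
 [0.0093, 0.1682]].

Step 3 — form the quadratic (x - mu)^T · Sigma^{-1} · (x - mu):
  Sigma^{-1} · (x - mu) = (-0.1869, -0.3645).
  (x - mu)^T · [Sigma^{-1} · (x - mu)] = (-3)·(-0.1869) + (-2)·(-0.3645) = 1.2897.

Step 4 — take square root: d = √(1.2897) ≈ 1.1357.

d(x, mu) = √(1.2897) ≈ 1.1357


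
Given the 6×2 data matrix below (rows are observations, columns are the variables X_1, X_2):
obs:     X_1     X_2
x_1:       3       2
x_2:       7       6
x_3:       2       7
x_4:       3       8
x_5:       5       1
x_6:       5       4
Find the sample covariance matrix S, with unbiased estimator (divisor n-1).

Step 1 — column means:
  mean(X_1) = (3 + 7 + 2 + 3 + 5 + 5) / 6 = 25/6 = 4.1667
  mean(X_2) = (2 + 6 + 7 + 8 + 1 + 4) / 6 = 28/6 = 4.6667

Step 2 — sample covariance S[i,j] = (1/(n-1)) · Σ_k (x_{k,i} - mean_i) · (x_{k,j} - mean_j), with n-1 = 5.
  S[X_1,X_1] = ((-1.1667)·(-1.1667) + (2.8333)·(2.8333) + (-2.1667)·(-2.1667) + (-1.1667)·(-1.1667) + (0.8333)·(0.8333) + (0.8333)·(0.8333)) / 5 = 16.8333/5 = 3.3667
  S[X_1,X_2] = ((-1.1667)·(-2.6667) + (2.8333)·(1.3333) + (-2.1667)·(2.3333) + (-1.1667)·(3.3333) + (0.8333)·(-3.6667) + (0.8333)·(-0.6667)) / 5 = -5.6667/5 = -1.1333
  S[X_2,X_2] = ((-2.6667)·(-2.6667) + (1.3333)·(1.3333) + (2.3333)·(2.3333) + (3.3333)·(3.3333) + (-3.6667)·(-3.6667) + (-0.6667)·(-0.6667)) / 5 = 39.3333/5 = 7.8667

S is symmetric (S[j,i] = S[i,j]). Assembling:

S = [[3.3667, -1.1333],
 [-1.1333, 7.8667]]


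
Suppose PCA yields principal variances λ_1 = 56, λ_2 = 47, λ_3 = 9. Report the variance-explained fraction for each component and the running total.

Step 1 — total variance = trace(Sigma) = Σ λ_i = 56 + 47 + 9 = 112.

Step 2 — fraction explained by component i = λ_i / Σ λ:
  PC1: 56/112 = 0.5
  PC2: 47/112 = 0.4196
  PC3: 9/112 = 0.0804

Step 3 — cumulative fraction after k components = (λ_1 + ... + λ_k) / Σ λ:
  k = 1: 56/112 = 0.5
  k = 2: (56 + 47)/112 = 103/112 = 0.9196
  k = 3: (56 + 47 + 9)/112 = 112/112 = 1

Summary (fraction, with percent):

explained: PC1 0.5 (50%), PC2 0.4196 (41.96%), PC3 0.0804 (8.04%);  cumulative: 0.5, 0.9196, 1


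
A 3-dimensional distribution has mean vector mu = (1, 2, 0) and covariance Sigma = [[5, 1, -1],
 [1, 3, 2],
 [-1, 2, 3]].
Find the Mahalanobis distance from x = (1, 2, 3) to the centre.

Step 1 — centre the observation: (x - mu) = (0, 0, 3).

Step 2 — invert Sigma (cofactor / det for 3×3, or solve directly):
  Sigma^{-1} = [[0.3333, -0.3333, 0.3333],
 [-0.3333, 0.9333, -0.7333],
 [0.3333, -0.7333, 0.9333]].

Step 3 — form the quadratic (x - mu)^T · Sigma^{-1} · (x - mu):
  Sigma^{-1} · (x - mu) = (1, -2.2, 2.8).
  (x - mu)^T · [Sigma^{-1} · (x - mu)] = (0)·(1) + (0)·(-2.2) + (3)·(2.8) = 8.4.

Step 4 — take square root: d = √(8.4) ≈ 2.8983.

d(x, mu) = √(8.4) ≈ 2.8983


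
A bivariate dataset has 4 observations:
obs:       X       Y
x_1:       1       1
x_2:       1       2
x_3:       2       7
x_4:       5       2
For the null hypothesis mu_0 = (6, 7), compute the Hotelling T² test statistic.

Step 1 — sample mean vector:
  mean(X) = (1 + 1 + 2 + 5) / 4 = 9/4 = 2.25
  mean(Y) = (1 + 2 + 7 + 2) / 4 = 12/4 = 3
  x̄ = (2.25, 3),  deviation x̄ - mu_0 = (2.25, 3) - (6, 7) = (-3.75, -4).

Step 2 — sample covariance matrix, S[i,j] = (1/(n-1)) · Σ_k (x_{k,i} - mean_i) · (x_{k,j} - mean_j), divisor n-1 = 3:
  S[X,X] = ((-1.25)·(-1.25) + (-1.25)·(-1.25) + (-0.25)·(-0.25) + (2.75)·(2.75)) / 3 = 10.75/3 = 3.5833
  S[X,Y] = ((-1.25)·(-2) + (-1.25)·(-1) + (-0.25)·(4) + (2.75)·(-1)) / 3 = 0/3 = 0
  S[Y,Y] = ((-2)·(-2) + (-1)·(-1) + (4)·(4) + (-1)·(-1)) / 3 = 22/3 = 7.3333
  S = [[3.5833, 0],
 [0, 7.3333]].

Step 3 — invert S. det(S) = 3.5833·7.3333 - (0)² = 26.2778.
  S^{-1} = (1/det) · [[d, -b], [-b, a]] = [[0.2791, 0],
 [0, 0.1364]].

Step 4 — quadratic form (x̄ - mu_0)^T · S^{-1} · (x̄ - mu_0):
  S^{-1} · (x̄ - mu_0) = (-1.0465, -0.5455),
  (x̄ - mu_0)^T · [...] = (-3.75)·(-1.0465) + (-4)·(-0.5455) = 6.1062.

Step 5 — scale by n: T² = 4 · 6.1062 = 24.4249.

T² ≈ 24.4249


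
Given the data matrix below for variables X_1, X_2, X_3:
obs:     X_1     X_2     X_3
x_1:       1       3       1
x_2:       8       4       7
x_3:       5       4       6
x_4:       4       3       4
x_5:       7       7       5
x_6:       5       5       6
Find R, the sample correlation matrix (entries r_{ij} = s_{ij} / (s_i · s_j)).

Step 1 — column means:
  mean(X_1) = (1 + 8 + 5 + 4 + 7 + 5) / 6 = 30/6 = 5
  mean(X_2) = (3 + 4 + 4 + 3 + 7 + 5) / 6 = 26/6 = 4.3333
  mean(X_3) = (1 + 7 + 6 + 4 + 5 + 6) / 6 = 29/6 = 4.8333

Step 2 — sample variances and covariances s[i,j] = (1/(n-1)) · Σ_k (x_{k,i} - mean_i) · (x_{k,j} - mean_j), with n-1 = 5:
  s[X_1,X_1] = ((-4)·(-4) + (3)·(3) + (0)·(0) + (-1)·(-1) + (2)·(2) + (0)·(0)) / 5 = 30/5 = 6
  s[X_1,X_2] = ((-4)·(-1.3333) + (3)·(-0.3333) + (0)·(-0.3333) + (-1)·(-1.3333) + (2)·(2.6667) + (0)·(0.6667)) / 5 = 11/5 = 2.2
  s[X_1,X_3] = ((-4)·(-3.8333) + (3)·(2.1667) + (0)·(1.1667) + (-1)·(-0.8333) + (2)·(0.1667) + (0)·(1.1667)) / 5 = 23/5 = 4.6
  s[X_2,X_2] = ((-1.3333)·(-1.3333) + (-0.3333)·(-0.3333) + (-0.3333)·(-0.3333) + (-1.3333)·(-1.3333) + (2.6667)·(2.6667) + (0.6667)·(0.6667)) / 5 = 11.3333/5 = 2.2667
  s[X_2,X_3] = ((-1.3333)·(-3.8333) + (-0.3333)·(2.1667) + (-0.3333)·(1.1667) + (-1.3333)·(-0.8333) + (2.6667)·(0.1667) + (0.6667)·(1.1667)) / 5 = 6.3333/5 = 1.2667
  s[X_3,X_3] = ((-3.8333)·(-3.8333) + (2.1667)·(2.1667) + (1.1667)·(1.1667) + (-0.8333)·(-0.8333) + (0.1667)·(0.1667) + (1.1667)·(1.1667)) / 5 = 22.8333/5 = 4.5667
  Sample standard deviations s_i = √(s[i,i]):
  s(X_1) = √(6) = 2.4495
  s(X_2) = √(2.2667) = 1.5055
  s(X_3) = √(4.5667) = 2.137

Step 3 — r_{ij} = s_{ij} / (s_i · s_j):
  r[X_1,X_1] = 1 (diagonal).
  r[X_1,X_2] = 2.2 / (2.4495 · 1.5055) = 2.2 / 3.6878 = 0.5966
  r[X_1,X_3] = 4.6 / (2.4495 · 2.137) = 4.6 / 5.2345 = 0.8788
  r[X_2,X_2] = 1 (diagonal).
  r[X_2,X_3] = 1.2667 / (1.5055 · 2.137) = 1.2667 / 3.2173 = 0.3937
  r[X_3,X_3] = 1 (diagonal).

R is symmetric with unit diagonal. Assembling:

R = [[1, 0.5966, 0.8788],
 [0.5966, 1, 0.3937],
 [0.8788, 0.3937, 1]]


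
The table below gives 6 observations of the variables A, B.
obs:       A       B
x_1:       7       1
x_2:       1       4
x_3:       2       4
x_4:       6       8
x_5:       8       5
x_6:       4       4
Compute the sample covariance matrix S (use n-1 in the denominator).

Step 1 — column means:
  mean(A) = (7 + 1 + 2 + 6 + 8 + 4) / 6 = 28/6 = 4.6667
  mean(B) = (1 + 4 + 4 + 8 + 5 + 4) / 6 = 26/6 = 4.3333

Step 2 — sample covariance S[i,j] = (1/(n-1)) · Σ_k (x_{k,i} - mean_i) · (x_{k,j} - mean_j), with n-1 = 5.
  S[A,A] = ((2.3333)·(2.3333) + (-3.6667)·(-3.6667) + (-2.6667)·(-2.6667) + (1.3333)·(1.3333) + (3.3333)·(3.3333) + (-0.6667)·(-0.6667)) / 5 = 39.3333/5 = 7.8667
  S[A,B] = ((2.3333)·(-3.3333) + (-3.6667)·(-0.3333) + (-2.6667)·(-0.3333) + (1.3333)·(3.6667) + (3.3333)·(0.6667) + (-0.6667)·(-0.3333)) / 5 = 1.6667/5 = 0.3333
  S[B,B] = ((-3.3333)·(-3.3333) + (-0.3333)·(-0.3333) + (-0.3333)·(-0.3333) + (3.6667)·(3.6667) + (0.6667)·(0.6667) + (-0.3333)·(-0.3333)) / 5 = 25.3333/5 = 5.0667

S is symmetric (S[j,i] = S[i,j]). Assembling:

S = [[7.8667, 0.3333],
 [0.3333, 5.0667]]


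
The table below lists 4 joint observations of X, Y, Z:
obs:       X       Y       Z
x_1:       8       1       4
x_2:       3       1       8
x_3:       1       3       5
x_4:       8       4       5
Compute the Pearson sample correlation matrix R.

Step 1 — column means:
  mean(X) = (8 + 3 + 1 + 8) / 4 = 20/4 = 5
  mean(Y) = (1 + 1 + 3 + 4) / 4 = 9/4 = 2.25
  mean(Z) = (4 + 8 + 5 + 5) / 4 = 22/4 = 5.5

Step 2 — sample variances and covariances s[i,j] = (1/(n-1)) · Σ_k (x_{k,i} - mean_i) · (x_{k,j} - mean_j), with n-1 = 3:
  s[X,X] = ((3)·(3) + (-2)·(-2) + (-4)·(-4) + (3)·(3)) / 3 = 38/3 = 12.6667
  s[X,Y] = ((3)·(-1.25) + (-2)·(-1.25) + (-4)·(0.75) + (3)·(1.75)) / 3 = 1/3 = 0.3333
  s[X,Z] = ((3)·(-1.5) + (-2)·(2.5) + (-4)·(-0.5) + (3)·(-0.5)) / 3 = -9/3 = -3
  s[Y,Y] = ((-1.25)·(-1.25) + (-1.25)·(-1.25) + (0.75)·(0.75) + (1.75)·(1.75)) / 3 = 6.75/3 = 2.25
  s[Y,Z] = ((-1.25)·(-1.5) + (-1.25)·(2.5) + (0.75)·(-0.5) + (1.75)·(-0.5)) / 3 = -2.5/3 = -0.8333
  s[Z,Z] = ((-1.5)·(-1.5) + (2.5)·(2.5) + (-0.5)·(-0.5) + (-0.5)·(-0.5)) / 3 = 9/3 = 3
  Sample standard deviations s_i = √(s[i,i]):
  s(X) = √(12.6667) = 3.559
  s(Y) = √(2.25) = 1.5
  s(Z) = √(3) = 1.7321

Step 3 — r_{ij} = s_{ij} / (s_i · s_j):
  r[X,X] = 1 (diagonal).
  r[X,Y] = 0.3333 / (3.559 · 1.5) = 0.3333 / 5.3385 = 0.0624
  r[X,Z] = -3 / (3.559 · 1.7321) = -3 / 6.1644 = -0.4867
  r[Y,Y] = 1 (diagonal).
  r[Y,Z] = -0.8333 / (1.5 · 1.7321) = -0.8333 / 2.5981 = -0.3208
  r[Z,Z] = 1 (diagonal).

R is symmetric with unit diagonal. Assembling:

R = [[1, 0.0624, -0.4867],
 [0.0624, 1, -0.3208],
 [-0.4867, -0.3208, 1]]


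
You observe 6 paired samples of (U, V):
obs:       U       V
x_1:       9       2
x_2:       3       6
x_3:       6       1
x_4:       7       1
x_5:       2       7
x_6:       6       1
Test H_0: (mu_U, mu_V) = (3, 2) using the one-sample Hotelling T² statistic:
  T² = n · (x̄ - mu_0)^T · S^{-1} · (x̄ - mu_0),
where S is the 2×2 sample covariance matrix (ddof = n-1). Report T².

Step 1 — sample mean vector:
  mean(U) = (9 + 3 + 6 + 7 + 2 + 6) / 6 = 33/6 = 5.5
  mean(V) = (2 + 6 + 1 + 1 + 7 + 1) / 6 = 18/6 = 3
  x̄ = (5.5, 3),  deviation x̄ - mu_0 = (5.5, 3) - (3, 2) = (2.5, 1).

Step 2 — sample covariance matrix, S[i,j] = (1/(n-1)) · Σ_k (x_{k,i} - mean_i) · (x_{k,j} - mean_j), divisor n-1 = 5:
  S[U,U] = ((3.5)·(3.5) + (-2.5)·(-2.5) + (0.5)·(0.5) + (1.5)·(1.5) + (-3.5)·(-3.5) + (0.5)·(0.5)) / 5 = 33.5/5 = 6.7
  S[U,V] = ((3.5)·(-1) + (-2.5)·(3) + (0.5)·(-2) + (1.5)·(-2) + (-3.5)·(4) + (0.5)·(-2)) / 5 = -30/5 = -6
  S[V,V] = ((-1)·(-1) + (3)·(3) + (-2)·(-2) + (-2)·(-2) + (4)·(4) + (-2)·(-2)) / 5 = 38/5 = 7.6
  S = [[6.7, -6],
 [-6, 7.6]].

Step 3 — invert S. det(S) = 6.7·7.6 - (-6)² = 14.92.
  S^{-1} = (1/det) · [[d, -b], [-b, a]] = [[0.5094, 0.4021],
 [0.4021, 0.4491]].

Step 4 — quadratic form (x̄ - mu_0)^T · S^{-1} · (x̄ - mu_0):
  S^{-1} · (x̄ - mu_0) = (1.6756, 1.4544),
  (x̄ - mu_0)^T · [...] = (2.5)·(1.6756) + (1)·(1.4544) = 5.6434.

Step 5 — scale by n: T² = 6 · 5.6434 = 33.8606.

T² ≈ 33.8606


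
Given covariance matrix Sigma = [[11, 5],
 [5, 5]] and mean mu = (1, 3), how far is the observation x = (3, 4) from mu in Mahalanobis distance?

Step 1 — centre the observation: (x - mu) = (2, 1).

Step 2 — invert Sigma. det(Sigma) = 11·5 - (5)² = 30.
  Sigma^{-1} = (1/det) · [[d, -b], [-b, a]] = [[0.1667, -0.1667],
 [-0.1667, 0.3667]].

Step 3 — form the quadratic (x - mu)^T · Sigma^{-1} · (x - mu):
  Sigma^{-1} · (x - mu) = (0.1667, 0.0333).
  (x - mu)^T · [Sigma^{-1} · (x - mu)] = (2)·(0.1667) + (1)·(0.0333) = 0.3667.

Step 4 — take square root: d = √(0.3667) ≈ 0.6055.

d(x, mu) = √(0.3667) ≈ 0.6055


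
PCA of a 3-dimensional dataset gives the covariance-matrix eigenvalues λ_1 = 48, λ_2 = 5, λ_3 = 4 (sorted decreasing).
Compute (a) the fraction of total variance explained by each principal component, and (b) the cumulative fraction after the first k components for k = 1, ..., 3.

Step 1 — total variance = trace(Sigma) = Σ λ_i = 48 + 5 + 4 = 57.

Step 2 — fraction explained by component i = λ_i / Σ λ:
  PC1: 48/57 = 0.8421
  PC2: 5/57 = 0.0877
  PC3: 4/57 = 0.0702

Step 3 — cumulative fraction after k components = (λ_1 + ... + λ_k) / Σ λ:
  k = 1: 48/57 = 0.8421
  k = 2: (48 + 5)/57 = 53/57 = 0.9298
  k = 3: (48 + 5 + 4)/57 = 57/57 = 1

Summary (fraction, with percent):

explained: PC1 0.8421 (84.21%), PC2 0.0877 (8.77%), PC3 0.0702 (7.02%);  cumulative: 0.8421, 0.9298, 1


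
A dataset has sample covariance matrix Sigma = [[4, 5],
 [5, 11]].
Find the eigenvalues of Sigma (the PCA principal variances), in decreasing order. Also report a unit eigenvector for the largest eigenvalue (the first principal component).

Step 1 — characteristic polynomial of 2×2 Sigma:
  det(Sigma - λI) = λ² - trace · λ + det = 0.
  trace = 4 + 11 = 15, det = 4·11 - (5)² = 19.
Step 2 — discriminant:
  Δ = trace² - 4·det = 225 - 76 = 149.
Step 3 — eigenvalues:
  λ = (trace ± √Δ)/2 = (15 ± 12.2066)/2,
  λ_1 = 13.6033,  λ_2 = 1.3967.

Step 4 — unit eigenvector for λ_1: solve (Sigma - λ_1 I)v = 0. First row:
  (4 - 13.6033)·v_x + (5)·v_y = 0, i.e. (-9.6033)·v_x + (5)·v_y = 0,
  so v ∝ (b, λ_1 - a) = (5, 9.6033) = u.
  ||u|| = √((5)² + (9.6033)²) = √(117.2229) ≈ 10.827,
  v_1 = u/||u|| ≈ (0.4618, 0.887) (||v_1|| = 1).

λ_1 = 13.6033,  λ_2 = 1.3967;  v_1 ≈ (0.4618, 0.887)


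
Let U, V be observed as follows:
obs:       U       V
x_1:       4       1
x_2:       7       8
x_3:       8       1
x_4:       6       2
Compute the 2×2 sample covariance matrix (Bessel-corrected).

Step 1 — column means:
  mean(U) = (4 + 7 + 8 + 6) / 4 = 25/4 = 6.25
  mean(V) = (1 + 8 + 1 + 2) / 4 = 12/4 = 3

Step 2 — sample covariance S[i,j] = (1/(n-1)) · Σ_k (x_{k,i} - mean_i) · (x_{k,j} - mean_j), with n-1 = 3.
  S[U,U] = ((-2.25)·(-2.25) + (0.75)·(0.75) + (1.75)·(1.75) + (-0.25)·(-0.25)) / 3 = 8.75/3 = 2.9167
  S[U,V] = ((-2.25)·(-2) + (0.75)·(5) + (1.75)·(-2) + (-0.25)·(-1)) / 3 = 5/3 = 1.6667
  S[V,V] = ((-2)·(-2) + (5)·(5) + (-2)·(-2) + (-1)·(-1)) / 3 = 34/3 = 11.3333

S is symmetric (S[j,i] = S[i,j]). Assembling:

S = [[2.9167, 1.6667],
 [1.6667, 11.3333]]


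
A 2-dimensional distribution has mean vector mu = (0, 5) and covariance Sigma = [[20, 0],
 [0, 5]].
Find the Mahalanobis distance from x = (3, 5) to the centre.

Step 1 — centre the observation: (x - mu) = (3, 0).

Step 2 — invert Sigma. det(Sigma) = 20·5 - (0)² = 100.
  Sigma^{-1} = (1/det) · [[d, -b], [-b, a]] = [[0.05, 0],
 [0, 0.2]].

Step 3 — form the quadratic (x - mu)^T · Sigma^{-1} · (x - mu):
  Sigma^{-1} · (x - mu) = (0.15, 0).
  (x - mu)^T · [Sigma^{-1} · (x - mu)] = (3)·(0.15) + (0)·(0) = 0.45.

Step 4 — take square root: d = √(0.45) ≈ 0.6708.

d(x, mu) = √(0.45) ≈ 0.6708


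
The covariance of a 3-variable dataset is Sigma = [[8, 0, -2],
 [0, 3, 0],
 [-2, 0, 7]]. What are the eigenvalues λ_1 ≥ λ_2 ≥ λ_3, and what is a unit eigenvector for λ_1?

Step 1 — characteristic polynomial p(λ) = det(λI - Sigma) = λ³ - tr·λ² + c_1·λ - det, where tr = trace, c_1 = sum of the principal 2×2 minors, det = det(Sigma):
  tr = 8 + 3 + 7 = 18,
  c_1 = (8·3 - (0)²) + (8·7 - (-2)²) + (3·7 - (0)²) = 24 + 52 + 21 = 97,
  det = 8·(3·7 - (0)²) - (0)·((0)·7 - (0)·(-2)) + (-2)·((0)·(0) - 3·(-2)) = 8·(21) - (0)·(0) + (-2)·(6) = 156.
  So p(λ) = λ³ - 18λ² + 97λ - 156.
Step 2 — look for an integer root (rational root theorem: any rational root is an integer divisor of 156). Testing λ = 3:
  p(3) = 27 - 162 + 291 - 156 = 0  ✓
  Dividing out (λ - 3): p(λ) = (λ - 3)(λ² - 15λ + 52).
Step 3 — remaining eigenvalues from the quadratic λ² - 15λ + 52 = 0:
  Δ = 15² - 4·52 = 225 - 208 = 17,  λ = (15 ± √17)/2 = (15 ± 4.1231)/2 ≈ 9.5616 or 5.4384.
  Sorted: λ_1 = 9.5616,  λ_2 = 5.4384,  λ_3 = 3  (check: sum = 18 = tr ✓).

Step 4 — unit eigenvector for λ_1 ≈ 9.5616: v spans the null space of (Sigma - λ_1 I), whose rows are
  r_1 = (-1.5616, 0, -2),  r_2 = (0, -6.5616, 0),  r_3 = (-2, 0, -2.5616).
  v is orthogonal to every row, so take v ∝ r_1 × r_2 = ((0)·(0) - (-2)·(-6.5616), (-2)·(0) - (-1.5616)·(0), (-1.5616)·(-6.5616) - (0)·(0)) ≈ (-13.1231, 0, 10.2462).
  Rescale (multiply by -1 so the first nonzero entry is positive): u = (13.1231, 0, -10.2462).
  ||u|| = √((13.1231)² + (0)² + (-10.2462)²) = √(277.2007) ≈ 16.6493,  v_1 = u/||u|| ≈ (0.7882, 0, -0.6154) (||v_1|| = 1).

λ_1 = 9.5616,  λ_2 = 5.4384,  λ_3 = 3;  v_1 ≈ (0.7882, 0, -0.6154)


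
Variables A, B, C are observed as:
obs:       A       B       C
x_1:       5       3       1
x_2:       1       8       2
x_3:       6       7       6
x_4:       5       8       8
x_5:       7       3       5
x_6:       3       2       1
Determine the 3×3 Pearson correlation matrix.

Step 1 — column means:
  mean(A) = (5 + 1 + 6 + 5 + 7 + 3) / 6 = 27/6 = 4.5
  mean(B) = (3 + 8 + 7 + 8 + 3 + 2) / 6 = 31/6 = 5.1667
  mean(C) = (1 + 2 + 6 + 8 + 5 + 1) / 6 = 23/6 = 3.8333

Step 2 — sample variances and covariances s[i,j] = (1/(n-1)) · Σ_k (x_{k,i} - mean_i) · (x_{k,j} - mean_j), with n-1 = 5:
  s[A,A] = ((0.5)·(0.5) + (-3.5)·(-3.5) + (1.5)·(1.5) + (0.5)·(0.5) + (2.5)·(2.5) + (-1.5)·(-1.5)) / 5 = 23.5/5 = 4.7
  s[A,B] = ((0.5)·(-2.1667) + (-3.5)·(2.8333) + (1.5)·(1.8333) + (0.5)·(2.8333) + (2.5)·(-2.1667) + (-1.5)·(-3.1667)) / 5 = -7.5/5 = -1.5
  s[A,C] = ((0.5)·(-2.8333) + (-3.5)·(-1.8333) + (1.5)·(2.1667) + (0.5)·(4.1667) + (2.5)·(1.1667) + (-1.5)·(-2.8333)) / 5 = 17.5/5 = 3.5
  s[B,B] = ((-2.1667)·(-2.1667) + (2.8333)·(2.8333) + (1.8333)·(1.8333) + (2.8333)·(2.8333) + (-2.1667)·(-2.1667) + (-3.1667)·(-3.1667)) / 5 = 38.8333/5 = 7.7667
  s[B,C] = ((-2.1667)·(-2.8333) + (2.8333)·(-1.8333) + (1.8333)·(2.1667) + (2.8333)·(4.1667) + (-2.1667)·(1.1667) + (-3.1667)·(-2.8333)) / 5 = 23.1667/5 = 4.6333
  s[C,C] = ((-2.8333)·(-2.8333) + (-1.8333)·(-1.8333) + (2.1667)·(2.1667) + (4.1667)·(4.1667) + (1.1667)·(1.1667) + (-2.8333)·(-2.8333)) / 5 = 42.8333/5 = 8.5667
  Sample standard deviations s_i = √(s[i,i]):
  s(A) = √(4.7) = 2.1679
  s(B) = √(7.7667) = 2.7869
  s(C) = √(8.5667) = 2.9269

Step 3 — r_{ij} = s_{ij} / (s_i · s_j):
  r[A,A] = 1 (diagonal).
  r[A,B] = -1.5 / (2.1679 · 2.7869) = -1.5 / 6.0418 = -0.2483
  r[A,C] = 3.5 / (2.1679 · 2.9269) = 3.5 / 6.3453 = 0.5516
  r[B,B] = 1 (diagonal).
  r[B,C] = 4.6333 / (2.7869 · 2.9269) = 4.6333 / 8.1569 = 0.568
  r[C,C] = 1 (diagonal).

R is symmetric with unit diagonal. Assembling:

R = [[1, -0.2483, 0.5516],
 [-0.2483, 1, 0.568],
 [0.5516, 0.568, 1]]


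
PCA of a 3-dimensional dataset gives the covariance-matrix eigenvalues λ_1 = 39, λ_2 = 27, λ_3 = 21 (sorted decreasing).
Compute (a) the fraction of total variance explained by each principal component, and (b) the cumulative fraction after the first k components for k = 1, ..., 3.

Step 1 — total variance = trace(Sigma) = Σ λ_i = 39 + 27 + 21 = 87.

Step 2 — fraction explained by component i = λ_i / Σ λ:
  PC1: 39/87 = 0.4483
  PC2: 27/87 = 0.3103
  PC3: 21/87 = 0.2414

Step 3 — cumulative fraction after k components = (λ_1 + ... + λ_k) / Σ λ:
  k = 1: 39/87 = 0.4483
  k = 2: (39 + 27)/87 = 66/87 = 0.7586
  k = 3: (39 + 27 + 21)/87 = 87/87 = 1

Summary (fraction, with percent):

explained: PC1 0.4483 (44.83%), PC2 0.3103 (31.03%), PC3 0.2414 (24.14%);  cumulative: 0.4483, 0.7586, 1


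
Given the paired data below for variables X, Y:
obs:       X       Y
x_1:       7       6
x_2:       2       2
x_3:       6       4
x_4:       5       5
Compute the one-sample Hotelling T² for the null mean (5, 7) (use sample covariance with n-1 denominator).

Step 1 — sample mean vector:
  mean(X) = (7 + 2 + 6 + 5) / 4 = 20/4 = 5
  mean(Y) = (6 + 2 + 4 + 5) / 4 = 17/4 = 4.25
  x̄ = (5, 4.25),  deviation x̄ - mu_0 = (5, 4.25) - (5, 7) = (0, -2.75).

Step 2 — sample covariance matrix, S[i,j] = (1/(n-1)) · Σ_k (x_{k,i} - mean_i) · (x_{k,j} - mean_j), divisor n-1 = 3:
  S[X,X] = ((2)·(2) + (-3)·(-3) + (1)·(1) + (0)·(0)) / 3 = 14/3 = 4.6667
  S[X,Y] = ((2)·(1.75) + (-3)·(-2.25) + (1)·(-0.25) + (0)·(0.75)) / 3 = 10/3 = 3.3333
  S[Y,Y] = ((1.75)·(1.75) + (-2.25)·(-2.25) + (-0.25)·(-0.25) + (0.75)·(0.75)) / 3 = 8.75/3 = 2.9167
  S = [[4.6667, 3.3333],
 [3.3333, 2.9167]].

Step 3 — invert S. det(S) = 4.6667·2.9167 - (3.3333)² = 2.5.
  S^{-1} = (1/det) · [[d, -b], [-b, a]] = [[1.1667, -1.3333],
 [-1.3333, 1.8667]].

Step 4 — quadratic form (x̄ - mu_0)^T · S^{-1} · (x̄ - mu_0):
  S^{-1} · (x̄ - mu_0) = (3.6667, -5.1333),
  (x̄ - mu_0)^T · [...] = (0)·(3.6667) + (-2.75)·(-5.1333) = 14.1167.

Step 5 — scale by n: T² = 4 · 14.1167 = 56.4667.

T² ≈ 56.4667


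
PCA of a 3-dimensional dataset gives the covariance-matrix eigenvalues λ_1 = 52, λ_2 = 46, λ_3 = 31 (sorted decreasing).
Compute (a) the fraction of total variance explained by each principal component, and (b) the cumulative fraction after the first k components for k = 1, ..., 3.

Step 1 — total variance = trace(Sigma) = Σ λ_i = 52 + 46 + 31 = 129.

Step 2 — fraction explained by component i = λ_i / Σ λ:
  PC1: 52/129 = 0.4031
  PC2: 46/129 = 0.3566
  PC3: 31/129 = 0.2403

Step 3 — cumulative fraction after k components = (λ_1 + ... + λ_k) / Σ λ:
  k = 1: 52/129 = 0.4031
  k = 2: (52 + 46)/129 = 98/129 = 0.7597
  k = 3: (52 + 46 + 31)/129 = 129/129 = 1

Summary (fraction, with percent):

explained: PC1 0.4031 (40.31%), PC2 0.3566 (35.66%), PC3 0.2403 (24.03%);  cumulative: 0.4031, 0.7597, 1


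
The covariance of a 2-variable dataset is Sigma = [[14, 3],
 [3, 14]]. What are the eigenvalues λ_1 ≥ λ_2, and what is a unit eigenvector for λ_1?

Step 1 — characteristic polynomial of 2×2 Sigma:
  det(Sigma - λI) = λ² - trace · λ + det = 0.
  trace = 14 + 14 = 28, det = 14·14 - (3)² = 187.
Step 2 — discriminant:
  Δ = trace² - 4·det = 784 - 748 = 36.
Step 3 — eigenvalues:
  λ = (trace ± √Δ)/2 = (28 ± 6)/2,
  λ_1 = 17,  λ_2 = 11.

Step 4 — unit eigenvector for λ_1: solve (Sigma - λ_1 I)v = 0. First row:
  (14 - 17)·v_x + (3)·v_y = 0, i.e. (-3)·v_x + (3)·v_y = 0,
  so v ∝ (b, λ_1 - a) = (3, 3) = u.
  ||u|| = √((3)² + (3)²) = √(18) ≈ 4.2426,
  v_1 = u/||u|| ≈ (0.7071, 0.7071) (||v_1|| = 1).

λ_1 = 17,  λ_2 = 11;  v_1 ≈ (0.7071, 0.7071)


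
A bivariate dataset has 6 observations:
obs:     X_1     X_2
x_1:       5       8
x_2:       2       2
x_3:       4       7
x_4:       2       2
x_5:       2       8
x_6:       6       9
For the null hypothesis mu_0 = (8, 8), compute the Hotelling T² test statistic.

Step 1 — sample mean vector:
  mean(X_1) = (5 + 2 + 4 + 2 + 2 + 6) / 6 = 21/6 = 3.5
  mean(X_2) = (8 + 2 + 7 + 2 + 8 + 9) / 6 = 36/6 = 6
  x̄ = (3.5, 6),  deviation x̄ - mu_0 = (3.5, 6) - (8, 8) = (-4.5, -2).

Step 2 — sample covariance matrix, S[i,j] = (1/(n-1)) · Σ_k (x_{k,i} - mean_i) · (x_{k,j} - mean_j), divisor n-1 = 5:
  S[X_1,X_1] = ((1.5)·(1.5) + (-1.5)·(-1.5) + (0.5)·(0.5) + (-1.5)·(-1.5) + (-1.5)·(-1.5) + (2.5)·(2.5)) / 5 = 15.5/5 = 3.1
  S[X_1,X_2] = ((1.5)·(2) + (-1.5)·(-4) + (0.5)·(1) + (-1.5)·(-4) + (-1.5)·(2) + (2.5)·(3)) / 5 = 20/5 = 4
  S[X_2,X_2] = ((2)·(2) + (-4)·(-4) + (1)·(1) + (-4)·(-4) + (2)·(2) + (3)·(3)) / 5 = 50/5 = 10
  S = [[3.1, 4],
 [4, 10]].

Step 3 — invert S. det(S) = 3.1·10 - (4)² = 15.
  S^{-1} = (1/det) · [[d, -b], [-b, a]] = [[0.6667, -0.2667],
 [-0.2667, 0.2067]].

Step 4 — quadratic form (x̄ - mu_0)^T · S^{-1} · (x̄ - mu_0):
  S^{-1} · (x̄ - mu_0) = (-2.4667, 0.7867),
  (x̄ - mu_0)^T · [...] = (-4.5)·(-2.4667) + (-2)·(0.7867) = 9.5267.

Step 5 — scale by n: T² = 6 · 9.5267 = 57.16.

T² ≈ 57.16


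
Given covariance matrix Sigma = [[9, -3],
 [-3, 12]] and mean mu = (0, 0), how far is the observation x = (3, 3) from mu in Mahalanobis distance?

Step 1 — centre the observation: (x - mu) = (3, 3).

Step 2 — invert Sigma. det(Sigma) = 9·12 - (-3)² = 99.
  Sigma^{-1} = (1/det) · [[d, -b], [-b, a]] = [[0.1212, 0.0303],
 [0.0303, 0.0909]].

Step 3 — form the quadratic (x - mu)^T · Sigma^{-1} · (x - mu):
  Sigma^{-1} · (x - mu) = (0.4545, 0.3636).
  (x - mu)^T · [Sigma^{-1} · (x - mu)] = (3)·(0.4545) + (3)·(0.3636) = 2.4545.

Step 4 — take square root: d = √(2.4545) ≈ 1.5667.

d(x, mu) = √(2.4545) ≈ 1.5667


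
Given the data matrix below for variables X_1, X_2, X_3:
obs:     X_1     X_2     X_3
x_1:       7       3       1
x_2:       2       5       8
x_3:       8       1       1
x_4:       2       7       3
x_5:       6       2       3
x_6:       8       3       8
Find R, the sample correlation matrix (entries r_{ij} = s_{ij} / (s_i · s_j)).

Step 1 — column means:
  mean(X_1) = (7 + 2 + 8 + 2 + 6 + 8) / 6 = 33/6 = 5.5
  mean(X_2) = (3 + 5 + 1 + 7 + 2 + 3) / 6 = 21/6 = 3.5
  mean(X_3) = (1 + 8 + 1 + 3 + 3 + 8) / 6 = 24/6 = 4

Step 2 — sample variances and covariances s[i,j] = (1/(n-1)) · Σ_k (x_{k,i} - mean_i) · (x_{k,j} - mean_j), with n-1 = 5:
  s[X_1,X_1] = ((1.5)·(1.5) + (-3.5)·(-3.5) + (2.5)·(2.5) + (-3.5)·(-3.5) + (0.5)·(0.5) + (2.5)·(2.5)) / 5 = 39.5/5 = 7.9
  s[X_1,X_2] = ((1.5)·(-0.5) + (-3.5)·(1.5) + (2.5)·(-2.5) + (-3.5)·(3.5) + (0.5)·(-1.5) + (2.5)·(-0.5)) / 5 = -26.5/5 = -5.3
  s[X_1,X_3] = ((1.5)·(-3) + (-3.5)·(4) + (2.5)·(-3) + (-3.5)·(-1) + (0.5)·(-1) + (2.5)·(4)) / 5 = -13/5 = -2.6
  s[X_2,X_2] = ((-0.5)·(-0.5) + (1.5)·(1.5) + (-2.5)·(-2.5) + (3.5)·(3.5) + (-1.5)·(-1.5) + (-0.5)·(-0.5)) / 5 = 23.5/5 = 4.7
  s[X_2,X_3] = ((-0.5)·(-3) + (1.5)·(4) + (-2.5)·(-3) + (3.5)·(-1) + (-1.5)·(-1) + (-0.5)·(4)) / 5 = 11/5 = 2.2
  s[X_3,X_3] = ((-3)·(-3) + (4)·(4) + (-3)·(-3) + (-1)·(-1) + (-1)·(-1) + (4)·(4)) / 5 = 52/5 = 10.4
  Sample standard deviations s_i = √(s[i,i]):
  s(X_1) = √(7.9) = 2.8107
  s(X_2) = √(4.7) = 2.1679
  s(X_3) = √(10.4) = 3.2249

Step 3 — r_{ij} = s_{ij} / (s_i · s_j):
  r[X_1,X_1] = 1 (diagonal).
  r[X_1,X_2] = -5.3 / (2.8107 · 2.1679) = -5.3 / 6.0934 = -0.8698
  r[X_1,X_3] = -2.6 / (2.8107 · 3.2249) = -2.6 / 9.0642 = -0.2868
  r[X_2,X_2] = 1 (diagonal).
  r[X_2,X_3] = 2.2 / (2.1679 · 3.2249) = 2.2 / 6.9914 = 0.3147
  r[X_3,X_3] = 1 (diagonal).

R is symmetric with unit diagonal. Assembling:

R = [[1, -0.8698, -0.2868],
 [-0.8698, 1, 0.3147],
 [-0.2868, 0.3147, 1]]


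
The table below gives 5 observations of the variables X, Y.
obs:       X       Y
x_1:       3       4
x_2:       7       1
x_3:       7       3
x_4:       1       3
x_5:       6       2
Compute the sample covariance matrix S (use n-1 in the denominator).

Step 1 — column means:
  mean(X) = (3 + 7 + 7 + 1 + 6) / 5 = 24/5 = 4.8
  mean(Y) = (4 + 1 + 3 + 3 + 2) / 5 = 13/5 = 2.6

Step 2 — sample covariance S[i,j] = (1/(n-1)) · Σ_k (x_{k,i} - mean_i) · (x_{k,j} - mean_j), with n-1 = 4.
  S[X,X] = ((-1.8)·(-1.8) + (2.2)·(2.2) + (2.2)·(2.2) + (-3.8)·(-3.8) + (1.2)·(1.2)) / 4 = 28.8/4 = 7.2
  S[X,Y] = ((-1.8)·(1.4) + (2.2)·(-1.6) + (2.2)·(0.4) + (-3.8)·(0.4) + (1.2)·(-0.6)) / 4 = -7.4/4 = -1.85
  S[Y,Y] = ((1.4)·(1.4) + (-1.6)·(-1.6) + (0.4)·(0.4) + (0.4)·(0.4) + (-0.6)·(-0.6)) / 4 = 5.2/4 = 1.3

S is symmetric (S[j,i] = S[i,j]). Assembling:

S = [[7.2, -1.85],
 [-1.85, 1.3]]


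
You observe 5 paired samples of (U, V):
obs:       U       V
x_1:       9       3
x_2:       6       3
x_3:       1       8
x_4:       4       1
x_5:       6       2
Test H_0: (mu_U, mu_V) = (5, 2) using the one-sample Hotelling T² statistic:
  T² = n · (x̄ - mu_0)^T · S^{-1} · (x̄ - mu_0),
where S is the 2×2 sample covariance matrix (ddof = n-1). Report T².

Step 1 — sample mean vector:
  mean(U) = (9 + 6 + 1 + 4 + 6) / 5 = 26/5 = 5.2
  mean(V) = (3 + 3 + 8 + 1 + 2) / 5 = 17/5 = 3.4
  x̄ = (5.2, 3.4),  deviation x̄ - mu_0 = (5.2, 3.4) - (5, 2) = (0.2, 1.4).

Step 2 — sample covariance matrix, S[i,j] = (1/(n-1)) · Σ_k (x_{k,i} - mean_i) · (x_{k,j} - mean_j), divisor n-1 = 4:
  S[U,U] = ((3.8)·(3.8) + (0.8)·(0.8) + (-4.2)·(-4.2) + (-1.2)·(-1.2) + (0.8)·(0.8)) / 4 = 34.8/4 = 8.7
  S[U,V] = ((3.8)·(-0.4) + (0.8)·(-0.4) + (-4.2)·(4.6) + (-1.2)·(-2.4) + (0.8)·(-1.4)) / 4 = -19.4/4 = -4.85
  S[V,V] = ((-0.4)·(-0.4) + (-0.4)·(-0.4) + (4.6)·(4.6) + (-2.4)·(-2.4) + (-1.4)·(-1.4)) / 4 = 29.2/4 = 7.3
  S = [[8.7, -4.85],
 [-4.85, 7.3]].

Step 3 — invert S. det(S) = 8.7·7.3 - (-4.85)² = 39.9875.
  S^{-1} = (1/det) · [[d, -b], [-b, a]] = [[0.1826, 0.1213],
 [0.1213, 0.2176]].

Step 4 — quadratic form (x̄ - mu_0)^T · S^{-1} · (x̄ - mu_0):
  S^{-1} · (x̄ - mu_0) = (0.2063, 0.3289),
  (x̄ - mu_0)^T · [...] = (0.2)·(0.2063) + (1.4)·(0.3289) = 0.5017.

Step 5 — scale by n: T² = 5 · 0.5017 = 2.5083.

T² ≈ 2.5083


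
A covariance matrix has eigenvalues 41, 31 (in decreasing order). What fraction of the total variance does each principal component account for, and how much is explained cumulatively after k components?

Step 1 — total variance = trace(Sigma) = Σ λ_i = 41 + 31 = 72.

Step 2 — fraction explained by component i = λ_i / Σ λ:
  PC1: 41/72 = 0.5694
  PC2: 31/72 = 0.4306

Step 3 — cumulative fraction after k components = (λ_1 + ... + λ_k) / Σ λ:
  k = 1: 41/72 = 0.5694
  k = 2: (41 + 31)/72 = 72/72 = 1

Summary (fraction, with percent):

explained: PC1 0.5694 (56.94%), PC2 0.4306 (43.06%);  cumulative: 0.5694, 1
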